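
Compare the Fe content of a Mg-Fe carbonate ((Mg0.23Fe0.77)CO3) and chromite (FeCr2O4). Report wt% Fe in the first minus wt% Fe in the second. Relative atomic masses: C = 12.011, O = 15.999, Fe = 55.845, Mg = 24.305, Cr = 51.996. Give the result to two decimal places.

First mineral: 43.001 g Fe in 108.599 g formula = 39.60 wt% Fe.
Second mineral: 55.845 g Fe in 223.833 g formula = 24.95 wt% Fe.
39.60% − 24.95% gives a difference of 14.65 percentage points.

14.65 percentage points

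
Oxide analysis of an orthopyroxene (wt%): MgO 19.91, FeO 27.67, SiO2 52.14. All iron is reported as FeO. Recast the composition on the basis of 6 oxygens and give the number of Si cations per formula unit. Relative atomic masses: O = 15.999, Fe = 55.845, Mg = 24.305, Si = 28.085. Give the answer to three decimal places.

1.991 Si apfu

MgO: 19.91/40.304 = 0.49400 mol → 0.49400 mol Mg, 0.49400 mol O.
FeO: 27.67/71.844 = 0.38514 mol → 0.38514 mol Fe, 0.38514 mol O.
SiO2: 52.14/60.083 = 0.86780 mol → 0.86780 mol Si, 1.73560 mol O.
Total oxygen = 2.61474 mol. Normalization factor = 6/2.61474 = 2.29468.
Si per 6 O = 0.86780 × 2.29468 = 1.991.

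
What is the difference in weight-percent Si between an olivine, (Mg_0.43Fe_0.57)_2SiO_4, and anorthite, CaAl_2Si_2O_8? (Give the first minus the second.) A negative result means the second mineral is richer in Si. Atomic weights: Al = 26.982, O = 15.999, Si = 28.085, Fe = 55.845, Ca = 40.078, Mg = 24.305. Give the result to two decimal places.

-4.29 percentage points

Si in (Mg_0.43Fe_0.57)_2SiO_4: molar mass 176.647 g/mol; 1×28.085 = 28.085 g → 15.90 wt%.
Si in CaAl_2Si_2O_8: molar mass 278.204 g/mol; 2×28.085 = 56.170 g → 20.19 wt%.
Difference = 15.90 − 20.19 = -4.29 percentage points.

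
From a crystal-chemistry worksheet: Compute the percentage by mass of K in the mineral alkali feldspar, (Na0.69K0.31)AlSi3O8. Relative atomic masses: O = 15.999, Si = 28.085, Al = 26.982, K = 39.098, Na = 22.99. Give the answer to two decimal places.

4.54 wt%

Formula mass = 0.69×22.99 + 0.31×39.098 + 1×26.982 + 3×28.085 + 8×15.999 = 267.212 g/mol, of which 12.120 g is K.
So K makes up 12.120/267.212 = 0.0454 of the mass, i.e. 4.54%.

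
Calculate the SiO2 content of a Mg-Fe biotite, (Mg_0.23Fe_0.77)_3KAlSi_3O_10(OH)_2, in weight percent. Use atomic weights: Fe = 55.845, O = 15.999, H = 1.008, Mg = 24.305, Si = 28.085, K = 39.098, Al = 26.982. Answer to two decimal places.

36.78 wt%

M((Mg_0.23Fe_0.77)_3KAlSi_3O_10(OH)_2) = 490.111 g/mol; M(SiO2) = 60.083 g/mol.
Moles SiO2 per formula unit = 3 Si ÷ 1 = 3.0000.
SiO2 fraction = (3.0000 × 60.083) / 490.111 = 180.249/490.111 = 0.3678.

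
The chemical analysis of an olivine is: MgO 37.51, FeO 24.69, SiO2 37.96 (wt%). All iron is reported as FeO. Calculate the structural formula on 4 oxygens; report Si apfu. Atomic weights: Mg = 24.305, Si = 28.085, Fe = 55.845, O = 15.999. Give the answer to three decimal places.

0.996 Si apfu

MgO: 37.51/40.304 = 0.93068 mol → 0.93068 mol Mg, 0.93068 mol O.
FeO: 24.69/71.844 = 0.34366 mol → 0.34366 mol Fe, 0.34366 mol O.
SiO2: 37.96/60.083 = 0.63179 mol → 0.63179 mol Si, 1.26358 mol O.
Total oxygen = 2.53792 mol. Normalization factor = 4/2.53792 = 1.57609.
Si per 4 O = 0.63179 × 1.57609 = 0.996.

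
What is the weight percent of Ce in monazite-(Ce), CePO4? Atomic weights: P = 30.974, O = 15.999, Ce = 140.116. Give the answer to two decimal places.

Molar mass of CePO4: 1*140.116 + 1*30.974 + 4*15.999 = 235.086 g/mol.
Mass of Ce per formula unit: 1 × 140.116 = 140.116 g.
Weight fraction Ce = 140.116 / 235.086 = 0.5960.

59.60 wt%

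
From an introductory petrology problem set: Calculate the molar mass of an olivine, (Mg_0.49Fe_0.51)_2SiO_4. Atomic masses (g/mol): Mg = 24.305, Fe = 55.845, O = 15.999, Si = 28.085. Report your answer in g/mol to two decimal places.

172.86 g/mol

The formula mass is the sum 0.98(24.305) + 1.02(55.845) + 1(28.085) + 4(15.999).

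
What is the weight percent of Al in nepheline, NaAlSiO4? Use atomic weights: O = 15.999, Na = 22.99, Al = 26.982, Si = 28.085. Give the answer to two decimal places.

Molar mass of NaAlSiO4: 1×22.99 + 1×26.982 + 1×28.085 + 4×15.999 = 142.053 g/mol.
Mass of Al per formula unit: 1 × 26.982 = 26.982 g.
Weight fraction Al = 26.982 / 142.053 = 0.1899.

18.99 wt%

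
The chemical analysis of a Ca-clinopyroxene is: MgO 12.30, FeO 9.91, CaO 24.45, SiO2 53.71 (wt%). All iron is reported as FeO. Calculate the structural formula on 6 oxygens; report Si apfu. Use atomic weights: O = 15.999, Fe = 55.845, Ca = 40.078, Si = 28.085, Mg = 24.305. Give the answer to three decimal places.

MgO (M=40.304): mol = 0.30518; Mg = 0.30518, O = 0.30518.
FeO (M=71.844): mol = 0.13794; Fe = 0.13794, O = 0.13794.
CaO (M=56.077): mol = 0.43601; Ca = 0.43601, O = 0.43601.
SiO2 (M=60.083): mol = 0.89393; Si = 0.89393, O = 1.78786.
ΣO = 2.66699; factor = 6/ΣO = 2.24973.
Si apfu = 0.89393 × 2.24973 = 2.011.

2.011 Si apfu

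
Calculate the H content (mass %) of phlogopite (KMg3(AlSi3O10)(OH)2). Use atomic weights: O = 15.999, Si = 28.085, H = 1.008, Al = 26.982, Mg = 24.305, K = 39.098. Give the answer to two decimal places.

M(KMg3(AlSi3O10)(OH)2) = 417.254 g/mol.
H contributes 2 × 1.008 = 2.016 g per mole.
2.016/417.254 = 0.0048 → 0.48%.

0.48 mass %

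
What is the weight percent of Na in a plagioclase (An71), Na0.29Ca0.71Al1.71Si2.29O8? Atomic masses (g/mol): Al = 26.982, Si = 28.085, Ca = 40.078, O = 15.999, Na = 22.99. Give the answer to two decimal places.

Molar mass of Na0.29Ca0.71Al1.71Si2.29O8: 0.29*22.99 + 0.71*40.078 + 1.71*26.982 + 2.29*28.085 + 8*15.999 = 273.568 g/mol.
Mass of Na per formula unit: 0.29 × 22.99 = 6.667 g.
Weight fraction Na = 6.667 / 273.568 = 0.0244.

2.44 wt%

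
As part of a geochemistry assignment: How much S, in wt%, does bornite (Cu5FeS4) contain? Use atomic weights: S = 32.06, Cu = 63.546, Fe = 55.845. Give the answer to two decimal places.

Formula mass = 5×63.546 + 1×55.845 + 4×32.06 = 501.815 g/mol, of which 128.240 g is S.
So S makes up 128.240/501.815 = 0.2556 of the mass, i.e. 25.56%.

25.56 wt%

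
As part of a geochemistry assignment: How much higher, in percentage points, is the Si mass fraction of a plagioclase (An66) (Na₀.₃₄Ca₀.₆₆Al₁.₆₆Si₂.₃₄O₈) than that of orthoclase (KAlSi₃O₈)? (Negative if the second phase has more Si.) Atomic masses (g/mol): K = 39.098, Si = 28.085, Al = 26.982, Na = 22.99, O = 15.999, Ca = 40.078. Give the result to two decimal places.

-6.18 percentage points

Si in Na₀.₃₄Ca₀.₆₆Al₁.₆₆Si₂.₃₄O₈: molar mass 272.769 g/mol; 2.34×28.085 = 65.719 g → 24.09 wt%.
Si in KAlSi₃O₈: molar mass 278.327 g/mol; 3×28.085 = 84.255 g → 30.27 wt%.
Difference = 24.09 − 30.27 = -6.18 percentage points.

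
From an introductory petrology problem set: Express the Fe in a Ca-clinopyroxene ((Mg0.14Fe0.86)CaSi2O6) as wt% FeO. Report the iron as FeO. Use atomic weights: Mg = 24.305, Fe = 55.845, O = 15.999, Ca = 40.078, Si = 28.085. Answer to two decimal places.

25.36 wt%

M((Mg0.14Fe0.86)CaSi2O6) = 243.671 g/mol; M(FeO) = 71.844 g/mol.
Moles FeO per formula unit = 0.86 Fe ÷ 1 = 0.8600.
FeO fraction = (0.8600 × 71.844) / 243.671 = 61.786/243.671 = 0.2536.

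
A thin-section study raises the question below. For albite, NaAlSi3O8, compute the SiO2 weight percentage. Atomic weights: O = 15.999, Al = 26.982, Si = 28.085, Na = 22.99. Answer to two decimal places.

68.74 wt%

M(NaAlSi3O8) = 262.219 g/mol; M(SiO2) = 60.083 g/mol.
Moles SiO2 per formula unit = 3 Si ÷ 1 = 3.0000.
SiO2 fraction = (3.0000 × 60.083) / 262.219 = 180.249/262.219 = 0.6874.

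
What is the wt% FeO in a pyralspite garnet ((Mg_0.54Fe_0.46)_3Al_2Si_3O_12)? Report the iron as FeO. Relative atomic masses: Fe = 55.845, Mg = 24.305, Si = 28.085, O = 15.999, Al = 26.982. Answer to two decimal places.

22.20 wt%

Molar mass of (Mg_0.54Fe_0.46)_3Al_2Si_3O_12 = 1.62×24.305 + 1.38×55.845 + 2×26.982 + 3×28.085 + 12×15.999 = 446.647 g/mol.
Each formula unit contains 1.38 Fe, equivalent to 1.38/1 = 1.3800 mol FeO.
M(FeO) = 1×55.845 + 1×15.999 = 71.844 g/mol.
Mass of FeO per formula unit = 1.3800 × 71.844 = 99.145 g.
FeO wt% = 99.145 / 446.647 × 100 = 22.20%.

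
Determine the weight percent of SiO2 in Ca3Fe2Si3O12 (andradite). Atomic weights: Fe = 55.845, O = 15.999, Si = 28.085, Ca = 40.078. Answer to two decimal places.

35.47 wt%

Formula mass = 508.167 g/mol.
3 Si → 3.0000 mol SiO2 per formula unit; M(SiO2) = 60.083, so SiO2 mass = 180.249 g.
180.249/508.167 × 100 = 35.47 wt%.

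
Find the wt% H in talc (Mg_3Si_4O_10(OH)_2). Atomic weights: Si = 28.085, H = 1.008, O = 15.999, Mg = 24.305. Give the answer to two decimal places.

0.53 weight percent

Formula mass = 3·24.305 + 4·28.085 + 12·15.999 + 2·1.008 = 379.259 g/mol, of which 2.016 g is H.
So H makes up 2.016/379.259 = 0.0053 of the mass, i.e. 0.53%.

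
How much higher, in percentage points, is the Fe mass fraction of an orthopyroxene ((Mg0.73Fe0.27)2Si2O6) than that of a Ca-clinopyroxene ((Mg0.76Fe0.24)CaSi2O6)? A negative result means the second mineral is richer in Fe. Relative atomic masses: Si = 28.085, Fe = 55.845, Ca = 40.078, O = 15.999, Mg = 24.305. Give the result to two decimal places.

Fe in (Mg0.73Fe0.27)2Si2O6: molar mass 217.806 g/mol; 0.54×55.845 = 30.156 g → 13.85 wt%.
Fe in (Mg0.76Fe0.24)CaSi2O6: molar mass 224.117 g/mol; 0.24×55.845 = 13.403 g → 5.98 wt%.
Difference = 13.85 − 5.98 = 7.87 percentage points.

7.87 percentage points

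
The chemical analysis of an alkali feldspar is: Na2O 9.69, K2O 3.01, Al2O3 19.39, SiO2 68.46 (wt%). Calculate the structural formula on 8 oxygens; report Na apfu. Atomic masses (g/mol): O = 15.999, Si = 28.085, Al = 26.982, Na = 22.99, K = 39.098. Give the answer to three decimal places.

0.823 Na apfu

Na2O: 9.69/61.979 = 0.15634 mol → 0.31268 mol Na, 0.15634 mol O.
K2O: 3.01/94.195 = 0.03195 mol → 0.06390 mol K, 0.03195 mol O.
Al2O3: 19.39/101.961 = 0.19017 mol → 0.38034 mol Al, 0.57051 mol O.
SiO2: 68.46/60.083 = 1.13942 mol → 1.13942 mol Si, 2.27884 mol O.
Total oxygen = 3.03764 mol. Normalization factor = 8/3.03764 = 2.63362.
Na per 8 O = 0.31268 × 2.63362 = 0.823.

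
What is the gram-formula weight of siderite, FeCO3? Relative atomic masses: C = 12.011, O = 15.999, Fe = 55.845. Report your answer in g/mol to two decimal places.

115.85 g/mol

Fe: 1 × 55.845 = 55.8450
C: 1 × 12.011 = 12.0110
O: 3 × 15.999 = 47.9970
Summing the contributions gives the formula mass.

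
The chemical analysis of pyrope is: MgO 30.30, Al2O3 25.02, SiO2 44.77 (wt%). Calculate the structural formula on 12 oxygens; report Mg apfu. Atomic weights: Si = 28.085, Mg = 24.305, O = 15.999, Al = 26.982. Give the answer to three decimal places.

3.029 Mg apfu

MgO (M=40.304): mol = 0.75179; Mg = 0.75179, O = 0.75179.
Al2O3 (M=101.961): mol = 0.24539; Al = 0.49078, O = 0.73617.
SiO2 (M=60.083): mol = 0.74514; Si = 0.74514, O = 1.49028.
ΣO = 2.97824; factor = 12/ΣO = 4.02923.
Mg apfu = 0.75179 × 4.02923 = 3.029.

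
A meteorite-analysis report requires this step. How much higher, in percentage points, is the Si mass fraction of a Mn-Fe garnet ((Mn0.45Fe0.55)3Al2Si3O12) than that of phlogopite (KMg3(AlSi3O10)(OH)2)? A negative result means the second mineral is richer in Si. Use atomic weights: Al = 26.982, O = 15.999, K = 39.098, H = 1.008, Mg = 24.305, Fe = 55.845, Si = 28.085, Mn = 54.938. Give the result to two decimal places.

-3.22 percentage points

M((Mn0.45Fe0.55)3Al2Si3O12) = 496.518 g/mol, so wt% Si = 84.255/496.518 × 100 = 16.97%.
M(KMg3(AlSi3O10)(OH)2) = 417.254 g/mol, so wt% Si = 84.255/417.254 × 100 = 20.19%.
16.97 − 20.19 = -3.22 pp.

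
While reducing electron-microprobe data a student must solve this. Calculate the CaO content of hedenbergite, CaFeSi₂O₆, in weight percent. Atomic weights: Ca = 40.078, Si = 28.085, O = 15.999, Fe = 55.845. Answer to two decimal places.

Formula mass = 248.087 g/mol.
1 Ca → 1.0000 mol CaO per formula unit; M(CaO) = 56.077, so CaO mass = 56.077 g.
56.077/248.087 × 100 = 22.60 wt%.

22.60 wt%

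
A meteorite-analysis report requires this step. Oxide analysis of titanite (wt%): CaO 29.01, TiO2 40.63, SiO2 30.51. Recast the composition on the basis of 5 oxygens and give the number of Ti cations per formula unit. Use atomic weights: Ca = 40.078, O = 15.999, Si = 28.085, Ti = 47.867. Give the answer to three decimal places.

CaO (M=56.077): mol = 0.51732; Ca = 0.51732, O = 0.51732.
TiO2 (M=79.865): mol = 0.50873; Ti = 0.50873, O = 1.01746.
SiO2 (M=60.083): mol = 0.50780; Si = 0.50780, O = 1.01560.
ΣO = 2.55038; factor = 5/ΣO = 1.96049.
Ti apfu = 0.50873 × 1.96049 = 0.997.

0.997 Ti apfu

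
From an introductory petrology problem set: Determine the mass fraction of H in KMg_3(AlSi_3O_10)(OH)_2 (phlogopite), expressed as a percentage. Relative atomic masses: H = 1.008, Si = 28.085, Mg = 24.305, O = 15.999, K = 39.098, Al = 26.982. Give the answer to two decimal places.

M(KMg_3(AlSi_3O_10)(OH)_2) = 417.254 g/mol.
H contributes 2 × 1.008 = 2.016 g per mole.
2.016/417.254 = 0.0048 → 0.48%.

0.48 wt%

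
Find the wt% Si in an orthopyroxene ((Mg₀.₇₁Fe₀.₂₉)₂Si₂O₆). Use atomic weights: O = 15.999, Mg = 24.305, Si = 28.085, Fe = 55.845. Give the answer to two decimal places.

25.64 weight percent

M((Mg₀.₇₁Fe₀.₂₉)₂Si₂O₆) = 219.067 g/mol.
Si contributes 2 × 28.085 = 56.170 g per mole.
56.170/219.067 = 0.2564 → 25.64%.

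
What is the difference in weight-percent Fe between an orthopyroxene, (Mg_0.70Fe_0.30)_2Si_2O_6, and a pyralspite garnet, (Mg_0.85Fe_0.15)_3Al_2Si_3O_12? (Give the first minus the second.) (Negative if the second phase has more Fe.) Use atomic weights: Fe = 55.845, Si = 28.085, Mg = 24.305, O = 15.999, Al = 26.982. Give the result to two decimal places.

9.23 percentage points

M((Mg_0.70Fe_0.30)_2Si_2O_6) = 219.698 g/mol, so wt% Fe = 33.507/219.698 × 100 = 15.25%.
M((Mg_0.85Fe_0.15)_3Al_2Si_3O_12) = 417.315 g/mol, so wt% Fe = 25.130/417.315 × 100 = 6.02%.
15.25 − 6.02 = 9.23 pp.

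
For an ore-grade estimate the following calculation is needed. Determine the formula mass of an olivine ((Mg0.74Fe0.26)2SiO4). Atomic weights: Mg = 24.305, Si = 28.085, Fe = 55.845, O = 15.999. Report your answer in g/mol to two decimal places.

157.09 g/mol

The formula mass is the sum 1.48*24.305 + 0.52*55.845 + 1*28.085 + 4*15.999.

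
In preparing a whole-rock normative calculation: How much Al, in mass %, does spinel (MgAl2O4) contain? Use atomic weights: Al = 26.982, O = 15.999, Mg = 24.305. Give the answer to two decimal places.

Formula mass = 1*24.305 + 2*26.982 + 4*15.999 = 142.265 g/mol, of which 53.964 g is Al.
So Al makes up 53.964/142.265 = 0.3793 of the mass, i.e. 37.93%.

37.93 mass %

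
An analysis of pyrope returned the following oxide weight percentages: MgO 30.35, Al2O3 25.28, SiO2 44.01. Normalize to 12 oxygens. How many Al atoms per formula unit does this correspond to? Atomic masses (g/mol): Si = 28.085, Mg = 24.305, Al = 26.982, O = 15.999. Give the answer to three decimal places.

30.35 wt% MgO ÷ 40.304 g/mol = 0.75303 mol, giving 0.75303 Mg and 0.75303 O.
25.28 wt% Al2O3 ÷ 101.961 g/mol = 0.24794 mol, giving 0.49588 Al and 0.74382 O.
44.01 wt% SiO2 ÷ 60.083 g/mol = 0.73249 mol, giving 0.73249 Si and 1.46498 O.
Oxygen sums to 2.96183; scaling by 12/2.96183 = 4.05155 puts the formula on 12 O.
Al: 0.49588 × 4.05155 = 2.009 atoms per formula unit.

2.009 Al apfu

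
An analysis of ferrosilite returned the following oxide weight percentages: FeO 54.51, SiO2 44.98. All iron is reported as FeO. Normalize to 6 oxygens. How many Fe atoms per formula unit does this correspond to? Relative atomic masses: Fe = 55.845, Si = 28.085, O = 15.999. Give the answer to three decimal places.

2.018 Fe apfu

54.51 wt% FeO ÷ 71.844 g/mol = 0.75873 mol, giving 0.75873 Fe and 0.75873 O.
44.98 wt% SiO2 ÷ 60.083 g/mol = 0.74863 mol, giving 0.74863 Si and 1.49726 O.
Oxygen sums to 2.25599; scaling by 6/2.25599 = 2.65959 puts the formula on 6 O.
Fe: 0.75873 × 2.65959 = 2.018 atoms per formula unit.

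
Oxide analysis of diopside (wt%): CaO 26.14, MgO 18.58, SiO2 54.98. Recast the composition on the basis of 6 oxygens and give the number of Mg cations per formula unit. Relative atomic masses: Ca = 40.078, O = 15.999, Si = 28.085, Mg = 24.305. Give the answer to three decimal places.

1.003 Mg apfu

26.14 wt% CaO ÷ 56.077 g/mol = 0.46614 mol, giving 0.46614 Ca and 0.46614 O.
18.58 wt% MgO ÷ 40.304 g/mol = 0.46100 mol, giving 0.46100 Mg and 0.46100 O.
54.98 wt% SiO2 ÷ 60.083 g/mol = 0.91507 mol, giving 0.91507 Si and 1.83014 O.
Oxygen sums to 2.75728; scaling by 6/2.75728 = 2.17606 puts the formula on 6 O.
Mg: 0.46100 × 2.17606 = 1.003 atoms per formula unit.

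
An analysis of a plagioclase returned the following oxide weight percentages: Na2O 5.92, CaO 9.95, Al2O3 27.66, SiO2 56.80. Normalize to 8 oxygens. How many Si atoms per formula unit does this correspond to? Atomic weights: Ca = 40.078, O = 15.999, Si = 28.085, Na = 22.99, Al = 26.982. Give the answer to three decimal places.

5.92 wt% Na2O ÷ 61.979 g/mol = 0.09552 mol, giving 0.19104 Na and 0.09552 O.
9.95 wt% CaO ÷ 56.077 g/mol = 0.17743 mol, giving 0.17743 Ca and 0.17743 O.
27.66 wt% Al2O3 ÷ 101.961 g/mol = 0.27128 mol, giving 0.54256 Al and 0.81384 O.
56.80 wt% SiO2 ÷ 60.083 g/mol = 0.94536 mol, giving 0.94536 Si and 1.89072 O.
Oxygen sums to 2.97751; scaling by 8/2.97751 = 2.68681 puts the formula on 8 O.
Si: 0.94536 × 2.68681 = 2.540 atoms per formula unit.

2.540 Si apfu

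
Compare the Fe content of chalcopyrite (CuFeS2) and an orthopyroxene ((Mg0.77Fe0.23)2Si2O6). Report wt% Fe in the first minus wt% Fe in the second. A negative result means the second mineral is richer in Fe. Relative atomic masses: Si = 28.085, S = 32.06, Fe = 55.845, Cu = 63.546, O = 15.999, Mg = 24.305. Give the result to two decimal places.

18.50 percentage points

Fe in CuFeS2: molar mass 183.511 g/mol; 1×55.845 = 55.845 g → 30.43 wt%.
Fe in (Mg0.77Fe0.23)2Si2O6: molar mass 215.282 g/mol; 0.46×55.845 = 25.689 g → 11.93 wt%.
Difference = 30.43 − 11.93 = 18.50 percentage points.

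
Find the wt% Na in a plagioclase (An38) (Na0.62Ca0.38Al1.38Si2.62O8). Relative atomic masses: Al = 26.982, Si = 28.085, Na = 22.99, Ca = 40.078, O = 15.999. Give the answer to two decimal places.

Formula mass = 0.62*22.99 + 0.38*40.078 + 1.38*26.982 + 2.62*28.085 + 8*15.999 = 268.293 g/mol, of which 14.254 g is Na.
So Na makes up 14.254/268.293 = 0.0531 of the mass, i.e. 5.31%.

5.31 weight percent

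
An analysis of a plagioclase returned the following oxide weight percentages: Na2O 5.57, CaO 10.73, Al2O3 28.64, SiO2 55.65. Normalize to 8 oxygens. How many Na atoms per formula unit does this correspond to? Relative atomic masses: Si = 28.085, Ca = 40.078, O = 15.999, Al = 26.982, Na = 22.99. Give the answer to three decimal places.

Na2O (M=61.979): mol = 0.08987; Na = 0.17974, O = 0.08987.
CaO (M=56.077): mol = 0.19134; Ca = 0.19134, O = 0.19134.
Al2O3 (M=101.961): mol = 0.28089; Al = 0.56178, O = 0.84267.
SiO2 (M=60.083): mol = 0.92622; Si = 0.92622, O = 1.85244.
ΣO = 2.97632; factor = 8/ΣO = 2.68788.
Na apfu = 0.17974 × 2.68788 = 0.483.

0.483 Na apfu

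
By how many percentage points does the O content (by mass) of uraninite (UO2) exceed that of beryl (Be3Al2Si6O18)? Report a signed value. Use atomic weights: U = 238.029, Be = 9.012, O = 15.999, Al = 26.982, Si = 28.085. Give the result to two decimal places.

M(UO2) = 270.027 g/mol, so wt% O = 31.998/270.027 × 100 = 11.85%.
M(Be3Al2Si6O18) = 537.492 g/mol, so wt% O = 287.982/537.492 × 100 = 53.58%.
11.85 − 53.58 = -41.73 pp.

-41.73 percentage points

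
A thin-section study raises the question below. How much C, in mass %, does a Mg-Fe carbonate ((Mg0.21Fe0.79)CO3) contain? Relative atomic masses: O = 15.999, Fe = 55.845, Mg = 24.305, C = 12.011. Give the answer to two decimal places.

11.00 mass %

M((Mg0.21Fe0.79)CO3) = 109.230 g/mol.
C contributes 1 × 12.011 = 12.011 g per mole.
12.011/109.230 = 0.1100 → 11.00%.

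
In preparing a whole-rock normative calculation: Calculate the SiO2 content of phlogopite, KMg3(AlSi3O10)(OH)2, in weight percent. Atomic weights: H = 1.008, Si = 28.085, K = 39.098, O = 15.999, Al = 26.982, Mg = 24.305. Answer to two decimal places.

M(KMg3(AlSi3O10)(OH)2) = 417.254 g/mol; M(SiO2) = 60.083 g/mol.
Moles SiO2 per formula unit = 3 Si ÷ 1 = 3.0000.
SiO2 fraction = (3.0000 × 60.083) / 417.254 = 180.249/417.254 = 0.4320.

43.20 wt%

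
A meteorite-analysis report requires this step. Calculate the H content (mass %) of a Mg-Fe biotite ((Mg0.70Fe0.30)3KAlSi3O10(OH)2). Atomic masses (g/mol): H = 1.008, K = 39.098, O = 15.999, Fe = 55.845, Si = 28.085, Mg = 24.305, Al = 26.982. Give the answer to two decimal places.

M((Mg0.70Fe0.30)3KAlSi3O10(OH)2) = 445.640 g/mol.
H contributes 2 × 1.008 = 2.016 g per mole.
2.016/445.640 = 0.0045 → 0.45%.

0.45 mass %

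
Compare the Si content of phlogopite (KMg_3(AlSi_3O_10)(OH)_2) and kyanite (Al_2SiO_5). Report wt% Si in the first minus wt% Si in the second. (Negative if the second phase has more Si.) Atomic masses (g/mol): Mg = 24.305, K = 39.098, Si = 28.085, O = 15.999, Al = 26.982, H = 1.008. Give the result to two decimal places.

2.86 percentage points

Si in KMg_3(AlSi_3O_10)(OH)_2: molar mass 417.254 g/mol; 3×28.085 = 84.255 g → 20.19 wt%.
Si in Al_2SiO_5: molar mass 162.044 g/mol; 1×28.085 = 28.085 g → 17.33 wt%.
Difference = 20.19 − 17.33 = 2.86 percentage points.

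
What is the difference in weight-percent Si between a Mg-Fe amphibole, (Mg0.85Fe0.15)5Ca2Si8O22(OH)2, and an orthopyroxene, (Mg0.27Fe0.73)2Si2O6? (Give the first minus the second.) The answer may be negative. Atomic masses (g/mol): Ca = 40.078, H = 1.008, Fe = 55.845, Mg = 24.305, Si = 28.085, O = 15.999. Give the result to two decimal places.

M((Mg0.85Fe0.15)5Ca2Si8O22(OH)2) = 836.008 g/mol, so wt% Si = 224.680/836.008 × 100 = 26.88%.
M((Mg0.27Fe0.73)2Si2O6) = 246.822 g/mol, so wt% Si = 56.170/246.822 × 100 = 22.76%.
26.88 − 22.76 = 4.12 pp.

4.12 percentage points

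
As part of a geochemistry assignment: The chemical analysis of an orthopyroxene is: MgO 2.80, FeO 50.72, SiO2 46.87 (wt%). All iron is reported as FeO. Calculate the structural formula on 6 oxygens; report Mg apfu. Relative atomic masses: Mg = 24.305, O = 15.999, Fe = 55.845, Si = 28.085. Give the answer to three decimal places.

2.80 wt% MgO ÷ 40.304 g/mol = 0.06947 mol, giving 0.06947 Mg and 0.06947 O.
50.72 wt% FeO ÷ 71.844 g/mol = 0.70597 mol, giving 0.70597 Fe and 0.70597 O.
46.87 wt% SiO2 ÷ 60.083 g/mol = 0.78009 mol, giving 0.78009 Si and 1.56018 O.
Oxygen sums to 2.33562; scaling by 6/2.33562 = 2.56891 puts the formula on 6 O.
Mg: 0.06947 × 2.56891 = 0.178 atoms per formula unit.

0.178 Mg apfu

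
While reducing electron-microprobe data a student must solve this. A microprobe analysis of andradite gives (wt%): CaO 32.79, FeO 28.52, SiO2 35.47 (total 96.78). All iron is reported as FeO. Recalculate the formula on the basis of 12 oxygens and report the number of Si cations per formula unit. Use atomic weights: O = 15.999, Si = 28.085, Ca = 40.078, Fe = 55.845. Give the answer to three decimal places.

32.79 wt% CaO ÷ 56.077 g/mol = 0.58473 mol, giving 0.58473 Ca and 0.58473 O.
28.52 wt% FeO ÷ 71.844 g/mol = 0.39697 mol, giving 0.39697 Fe and 0.39697 O.
35.47 wt% SiO2 ÷ 60.083 g/mol = 0.59035 mol, giving 0.59035 Si and 1.18070 O.
Oxygen sums to 2.16240; scaling by 12/2.16240 = 5.54939 puts the formula on 12 O.
Si: 0.59035 × 5.54939 = 3.276 atoms per formula unit.

3.276 Si apfu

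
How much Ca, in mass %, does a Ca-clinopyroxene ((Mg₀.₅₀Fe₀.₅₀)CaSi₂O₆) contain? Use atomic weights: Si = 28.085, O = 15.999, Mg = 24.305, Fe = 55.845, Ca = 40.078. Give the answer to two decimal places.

Formula mass = 0.50·24.305 + 0.50·55.845 + 1·40.078 + 2·28.085 + 6·15.999 = 232.317 g/mol, of which 40.078 g is Ca.
So Ca makes up 40.078/232.317 = 0.1725 of the mass, i.e. 17.25%.

17.25 mass %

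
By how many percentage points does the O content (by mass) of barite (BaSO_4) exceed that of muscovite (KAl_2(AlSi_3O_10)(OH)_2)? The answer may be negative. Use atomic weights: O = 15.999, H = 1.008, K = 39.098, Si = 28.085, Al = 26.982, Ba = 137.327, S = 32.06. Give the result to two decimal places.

-20.78 percentage points

O in BaSO_4: molar mass 233.383 g/mol; 4×15.999 = 63.996 g → 27.42 wt%.
O in KAl_2(AlSi_3O_10)(OH)_2: molar mass 398.303 g/mol; 12×15.999 = 191.988 g → 48.20 wt%.
Difference = 27.42 − 48.20 = -20.78 percentage points.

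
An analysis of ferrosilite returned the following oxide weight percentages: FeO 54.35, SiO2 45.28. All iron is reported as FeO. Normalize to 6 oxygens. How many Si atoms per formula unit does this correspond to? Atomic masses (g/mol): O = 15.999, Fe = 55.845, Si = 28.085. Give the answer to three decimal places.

FeO: 54.35/71.844 = 0.75650 mol → 0.75650 mol Fe, 0.75650 mol O.
SiO2: 45.28/60.083 = 0.75362 mol → 0.75362 mol Si, 1.50724 mol O.
Total oxygen = 2.26374 mol. Normalization factor = 6/2.26374 = 2.65048.
Si per 6 O = 0.75362 × 2.65048 = 1.997.

1.997 Si apfu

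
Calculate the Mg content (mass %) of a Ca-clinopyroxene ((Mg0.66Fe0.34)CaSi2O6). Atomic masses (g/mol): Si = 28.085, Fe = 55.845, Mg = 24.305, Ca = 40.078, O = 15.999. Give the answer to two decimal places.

7.06 mass %

M((Mg0.66Fe0.34)CaSi2O6) = 227.271 g/mol.
Mg contributes 0.66 × 24.305 = 16.041 g per mole.
16.041/227.271 = 0.0706 → 7.06%.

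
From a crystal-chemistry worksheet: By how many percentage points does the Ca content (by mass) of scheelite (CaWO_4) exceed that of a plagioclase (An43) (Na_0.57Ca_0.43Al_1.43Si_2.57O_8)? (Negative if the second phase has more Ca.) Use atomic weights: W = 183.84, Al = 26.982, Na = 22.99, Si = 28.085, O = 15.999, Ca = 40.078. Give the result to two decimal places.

First mineral: 40.078 g Ca in 287.914 g formula = 13.92 wt% Ca.
Second mineral: 17.234 g Ca in 269.093 g formula = 6.40 wt% Ca.
13.92% − 6.40% gives a difference of 7.52 percentage points.

7.52 percentage points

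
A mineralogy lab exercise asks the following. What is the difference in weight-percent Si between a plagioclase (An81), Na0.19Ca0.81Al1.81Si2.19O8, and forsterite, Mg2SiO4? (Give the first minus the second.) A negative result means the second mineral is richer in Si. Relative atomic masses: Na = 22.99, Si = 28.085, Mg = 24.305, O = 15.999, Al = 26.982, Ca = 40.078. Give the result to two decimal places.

First mineral: 61.506 g Si in 275.167 g formula = 22.35 wt% Si.
Second mineral: 28.085 g Si in 140.691 g formula = 19.96 wt% Si.
22.35% − 19.96% gives a difference of 2.39 percentage points.

2.39 percentage points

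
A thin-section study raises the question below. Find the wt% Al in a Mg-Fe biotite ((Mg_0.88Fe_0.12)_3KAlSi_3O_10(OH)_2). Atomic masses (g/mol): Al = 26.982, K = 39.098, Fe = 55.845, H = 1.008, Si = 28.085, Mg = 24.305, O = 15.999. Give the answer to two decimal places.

6.30 mass %

Formula mass = 2.64*24.305 + 0.36*55.845 + 1*39.098 + 1*26.982 + 3*28.085 + 12*15.999 + 2*1.008 = 428.608 g/mol, of which 26.982 g is Al.
So Al makes up 26.982/428.608 = 0.0630 of the mass, i.e. 6.30%.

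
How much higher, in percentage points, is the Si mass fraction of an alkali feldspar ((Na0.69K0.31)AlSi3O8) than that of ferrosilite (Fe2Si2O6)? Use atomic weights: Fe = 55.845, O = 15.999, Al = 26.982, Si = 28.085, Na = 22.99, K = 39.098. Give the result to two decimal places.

10.24 percentage points

Si in (Na0.69K0.31)AlSi3O8: molar mass 267.212 g/mol; 3×28.085 = 84.255 g → 31.53 wt%.
Si in Fe2Si2O6: molar mass 263.854 g/mol; 2×28.085 = 56.170 g → 21.29 wt%.
Difference = 31.53 − 21.29 = 10.24 percentage points.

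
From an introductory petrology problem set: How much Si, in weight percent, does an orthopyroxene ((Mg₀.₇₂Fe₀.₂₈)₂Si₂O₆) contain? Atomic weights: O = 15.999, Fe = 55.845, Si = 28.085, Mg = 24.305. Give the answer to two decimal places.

Molar mass of (Mg₀.₇₂Fe₀.₂₈)₂Si₂O₆: 1.44×24.305 + 0.56×55.845 + 2×28.085 + 6×15.999 = 218.436 g/mol.
Mass of Si per formula unit: 2 × 28.085 = 56.170 g.
Weight fraction Si = 56.170 / 218.436 = 0.2571.

25.71 weight percent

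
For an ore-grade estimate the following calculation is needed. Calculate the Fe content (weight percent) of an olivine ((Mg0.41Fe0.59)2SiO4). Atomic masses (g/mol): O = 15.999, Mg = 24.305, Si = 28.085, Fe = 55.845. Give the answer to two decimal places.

37.04 weight percent

Molar mass of (Mg0.41Fe0.59)2SiO4: 0.82×24.305 + 1.18×55.845 + 1×28.085 + 4×15.999 = 177.908 g/mol.
Mass of Fe per formula unit: 1.18 × 55.845 = 65.897 g.
Weight fraction Fe = 65.897 / 177.908 = 0.3704.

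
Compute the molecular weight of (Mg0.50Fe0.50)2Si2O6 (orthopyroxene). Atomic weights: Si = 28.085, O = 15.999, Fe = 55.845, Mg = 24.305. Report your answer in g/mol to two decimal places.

232.31 g/mol

Mg: 1 × 24.305 = 24.3050
Fe: 1 × 55.845 = 55.8450
Si: 2 × 28.085 = 56.1700
O: 6 × 15.999 = 95.9940
Summing the contributions gives the formula mass.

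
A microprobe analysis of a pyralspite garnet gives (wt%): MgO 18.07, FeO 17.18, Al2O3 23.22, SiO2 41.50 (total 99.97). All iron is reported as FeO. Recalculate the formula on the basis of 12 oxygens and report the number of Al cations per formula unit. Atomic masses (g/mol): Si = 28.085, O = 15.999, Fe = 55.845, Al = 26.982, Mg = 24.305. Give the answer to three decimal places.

1.986 Al apfu

MgO: 18.07/40.304 = 0.44834 mol → 0.44834 mol Mg, 0.44834 mol O.
FeO: 17.18/71.844 = 0.23913 mol → 0.23913 mol Fe, 0.23913 mol O.
Al2O3: 23.22/101.961 = 0.22773 mol → 0.45546 mol Al, 0.68319 mol O.
SiO2: 41.50/60.083 = 0.69071 mol → 0.69071 mol Si, 1.38142 mol O.
Total oxygen = 2.75208 mol. Normalization factor = 12/2.75208 = 4.36034.
Al per 12 O = 0.45546 × 4.36034 = 1.986.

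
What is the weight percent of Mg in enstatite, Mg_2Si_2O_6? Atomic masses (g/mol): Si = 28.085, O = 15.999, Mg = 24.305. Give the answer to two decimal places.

Formula mass = 2×24.305 + 2×28.085 + 6×15.999 = 200.774 g/mol, of which 48.610 g is Mg.
So Mg makes up 48.610/200.774 = 0.2421 of the mass, i.e. 24.21%.

24.21 weight percent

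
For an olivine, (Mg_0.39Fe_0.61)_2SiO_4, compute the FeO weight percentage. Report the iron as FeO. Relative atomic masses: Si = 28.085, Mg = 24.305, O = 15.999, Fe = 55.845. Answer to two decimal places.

Molar mass of (Mg_0.39Fe_0.61)_2SiO_4 = 0.78·24.305 + 1.22·55.845 + 1·28.085 + 4·15.999 = 179.170 g/mol.
Each formula unit contains 1.22 Fe, equivalent to 1.22/1 = 1.2200 mol FeO.
M(FeO) = 1×55.845 + 1×15.999 = 71.844 g/mol.
Mass of FeO per formula unit = 1.2200 × 71.844 = 87.650 g.
FeO wt% = 87.650 / 179.170 × 100 = 48.92%.

48.92 wt%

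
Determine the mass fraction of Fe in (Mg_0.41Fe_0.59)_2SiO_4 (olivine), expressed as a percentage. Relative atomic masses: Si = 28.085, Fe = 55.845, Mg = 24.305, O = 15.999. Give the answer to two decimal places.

37.04 mass %

Formula mass = 0.82×24.305 + 1.18×55.845 + 1×28.085 + 4×15.999 = 177.908 g/mol, of which 65.897 g is Fe.
So Fe makes up 65.897/177.908 = 0.3704 of the mass, i.e. 37.04%.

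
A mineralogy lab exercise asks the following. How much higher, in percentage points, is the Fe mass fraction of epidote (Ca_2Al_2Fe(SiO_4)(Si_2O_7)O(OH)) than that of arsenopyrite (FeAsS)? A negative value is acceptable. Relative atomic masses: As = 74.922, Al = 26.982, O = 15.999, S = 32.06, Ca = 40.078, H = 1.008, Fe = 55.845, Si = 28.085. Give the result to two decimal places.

-22.74 percentage points

First mineral: 55.845 g Fe in 483.215 g formula = 11.56 wt% Fe.
Second mineral: 55.845 g Fe in 162.827 g formula = 34.30 wt% Fe.
11.56% − 34.30% gives a difference of -22.74 percentage points.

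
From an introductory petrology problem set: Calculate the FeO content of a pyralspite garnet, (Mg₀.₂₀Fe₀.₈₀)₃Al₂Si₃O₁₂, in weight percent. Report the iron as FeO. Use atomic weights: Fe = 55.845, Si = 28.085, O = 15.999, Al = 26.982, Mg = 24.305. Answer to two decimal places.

Molar mass of (Mg₀.₂₀Fe₀.₈₀)₃Al₂Si₃O₁₂ = 0.60*24.305 + 2.40*55.845 + 2*26.982 + 3*28.085 + 12*15.999 = 478.818 g/mol.
Each formula unit contains 2.40 Fe, equivalent to 2.40/1 = 2.4000 mol FeO.
M(FeO) = 1×55.845 + 1×15.999 = 71.844 g/mol.
Mass of FeO per formula unit = 2.4000 × 71.844 = 172.426 g.
FeO wt% = 172.426 / 478.818 × 100 = 36.01%.

36.01 wt%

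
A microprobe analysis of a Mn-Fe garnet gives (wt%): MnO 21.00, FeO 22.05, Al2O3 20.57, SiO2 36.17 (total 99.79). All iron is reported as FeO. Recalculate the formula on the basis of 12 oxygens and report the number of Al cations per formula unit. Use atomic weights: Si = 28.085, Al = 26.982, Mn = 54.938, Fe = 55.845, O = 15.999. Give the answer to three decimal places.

MnO (M=70.937): mol = 0.29604; Mn = 0.29604, O = 0.29604.
FeO (M=71.844): mol = 0.30691; Fe = 0.30691, O = 0.30691.
Al2O3 (M=101.961): mol = 0.20174; Al = 0.40348, O = 0.60522.
SiO2 (M=60.083): mol = 0.60200; Si = 0.60200, O = 1.20400.
ΣO = 2.41217; factor = 12/ΣO = 4.97477.
Al apfu = 0.40348 × 4.97477 = 2.007.

2.007 Al apfu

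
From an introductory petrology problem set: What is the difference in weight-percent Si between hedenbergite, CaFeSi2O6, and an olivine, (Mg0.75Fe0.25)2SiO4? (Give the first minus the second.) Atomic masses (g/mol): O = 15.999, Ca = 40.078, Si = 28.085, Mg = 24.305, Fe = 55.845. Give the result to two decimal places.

4.69 percentage points

Si in CaFeSi2O6: molar mass 248.087 g/mol; 2×28.085 = 56.170 g → 22.64 wt%.
Si in (Mg0.75Fe0.25)2SiO4: molar mass 156.461 g/mol; 1×28.085 = 28.085 g → 17.95 wt%.
Difference = 22.64 − 17.95 = 4.69 percentage points.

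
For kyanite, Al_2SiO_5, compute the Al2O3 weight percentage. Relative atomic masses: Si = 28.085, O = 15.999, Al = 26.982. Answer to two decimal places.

Formula mass = 162.044 g/mol.
2 Al → 1.0000 mol Al2O3 per formula unit; M(Al2O3) = 101.961, so Al2O3 mass = 101.961 g.
101.961/162.044 × 100 = 62.92 wt%.

62.92 wt%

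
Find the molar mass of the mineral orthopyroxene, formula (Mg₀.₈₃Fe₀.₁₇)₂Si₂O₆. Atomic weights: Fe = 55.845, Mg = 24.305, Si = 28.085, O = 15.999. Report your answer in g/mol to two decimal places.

211.50 g/mol

Mg: 1.66 × 24.305 = 40.3463
Fe: 0.34 × 55.845 = 18.9873
Si: 2 × 28.085 = 56.1700
O: 6 × 15.999 = 95.9940
Summing the contributions gives the formula mass.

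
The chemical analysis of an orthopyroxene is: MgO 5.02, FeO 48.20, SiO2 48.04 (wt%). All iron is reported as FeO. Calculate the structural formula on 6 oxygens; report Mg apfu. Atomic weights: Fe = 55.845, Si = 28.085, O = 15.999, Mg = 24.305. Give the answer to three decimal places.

0.312 Mg apfu

5.02 wt% MgO ÷ 40.304 g/mol = 0.12455 mol, giving 0.12455 Mg and 0.12455 O.
48.20 wt% FeO ÷ 71.844 g/mol = 0.67090 mol, giving 0.67090 Fe and 0.67090 O.
48.04 wt% SiO2 ÷ 60.083 g/mol = 0.79956 mol, giving 0.79956 Si and 1.59912 O.
Oxygen sums to 2.39457; scaling by 6/2.39457 = 2.50567 puts the formula on 6 O.
Mg: 0.12455 × 2.50567 = 0.312 atoms per formula unit.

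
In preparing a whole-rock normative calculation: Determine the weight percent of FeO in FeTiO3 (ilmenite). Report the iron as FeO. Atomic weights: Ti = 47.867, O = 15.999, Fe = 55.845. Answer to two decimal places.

Formula mass = 151.709 g/mol.
1 Fe → 1.0000 mol FeO per formula unit; M(FeO) = 71.844, so FeO mass = 71.844 g.
71.844/151.709 × 100 = 47.36 wt%.

47.36 wt%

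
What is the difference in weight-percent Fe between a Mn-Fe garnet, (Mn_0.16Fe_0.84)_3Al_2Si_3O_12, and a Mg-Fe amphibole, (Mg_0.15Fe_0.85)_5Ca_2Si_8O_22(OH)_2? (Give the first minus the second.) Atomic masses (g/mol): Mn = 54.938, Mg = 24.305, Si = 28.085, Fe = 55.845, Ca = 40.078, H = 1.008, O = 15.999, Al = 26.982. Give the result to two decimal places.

3.22 percentage points

Fe in (Mn_0.16Fe_0.84)_3Al_2Si_3O_12: molar mass 497.307 g/mol; 2.52×55.845 = 140.729 g → 28.30 wt%.
Fe in (Mg_0.15Fe_0.85)_5Ca_2Si_8O_22(OH)_2: molar mass 946.398 g/mol; 4.25×55.845 = 237.341 g → 25.08 wt%.
Difference = 28.30 − 25.08 = 3.22 percentage points.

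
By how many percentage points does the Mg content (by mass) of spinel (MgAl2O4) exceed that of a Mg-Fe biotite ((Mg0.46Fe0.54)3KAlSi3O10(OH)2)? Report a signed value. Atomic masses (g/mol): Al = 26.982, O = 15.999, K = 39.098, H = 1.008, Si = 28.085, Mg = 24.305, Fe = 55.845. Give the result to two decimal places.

Mg in MgAl2O4: molar mass 142.265 g/mol; 1×24.305 = 24.305 g → 17.08 wt%.
Mg in (Mg0.46Fe0.54)3KAlSi3O10(OH)2: molar mass 468.349 g/mol; 1.38×24.305 = 33.541 g → 7.16 wt%.
Difference = 17.08 − 7.16 = 9.92 percentage points.

9.92 percentage points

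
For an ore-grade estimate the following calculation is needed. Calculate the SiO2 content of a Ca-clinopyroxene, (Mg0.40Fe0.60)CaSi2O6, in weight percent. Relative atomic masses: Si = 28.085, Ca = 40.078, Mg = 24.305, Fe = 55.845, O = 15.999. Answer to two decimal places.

Formula mass = 235.471 g/mol.
2 Si → 2.0000 mol SiO2 per formula unit; M(SiO2) = 60.083, so SiO2 mass = 120.166 g.
120.166/235.471 × 100 = 51.03 wt%.

51.03 wt%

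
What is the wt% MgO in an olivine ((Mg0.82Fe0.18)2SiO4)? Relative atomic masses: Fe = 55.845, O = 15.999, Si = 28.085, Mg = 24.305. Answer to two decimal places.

43.47 wt%

Molar mass of (Mg0.82Fe0.18)2SiO4 = 1.64*24.305 + 0.36*55.845 + 1*28.085 + 4*15.999 = 152.045 g/mol.
Each formula unit contains 1.64 Mg, equivalent to 1.64/1 = 1.6400 mol MgO.
M(MgO) = 1×24.305 + 1×15.999 = 40.304 g/mol.
Mass of MgO per formula unit = 1.6400 × 40.304 = 66.099 g.
MgO wt% = 66.099 / 152.045 × 100 = 43.47%.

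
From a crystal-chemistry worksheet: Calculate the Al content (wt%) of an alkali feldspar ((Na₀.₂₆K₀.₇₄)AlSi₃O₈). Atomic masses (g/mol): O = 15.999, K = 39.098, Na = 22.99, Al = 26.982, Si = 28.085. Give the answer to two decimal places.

Molar mass of (Na₀.₂₆K₀.₇₄)AlSi₃O₈: 0.26·22.99 + 0.74·39.098 + 1·26.982 + 3·28.085 + 8·15.999 = 274.139 g/mol.
Mass of Al per formula unit: 1 × 26.982 = 26.982 g.
Weight fraction Al = 26.982 / 274.139 = 0.0984.

9.84 wt%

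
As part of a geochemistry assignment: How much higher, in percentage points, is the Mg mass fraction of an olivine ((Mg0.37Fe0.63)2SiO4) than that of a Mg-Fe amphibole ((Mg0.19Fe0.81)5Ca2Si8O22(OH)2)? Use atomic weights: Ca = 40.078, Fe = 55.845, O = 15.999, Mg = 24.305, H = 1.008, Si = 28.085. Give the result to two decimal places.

7.51 percentage points

M((Mg0.37Fe0.63)2SiO4) = 180.431 g/mol, so wt% Mg = 17.986/180.431 × 100 = 9.97%.
M((Mg0.19Fe0.81)5Ca2Si8O22(OH)2) = 940.090 g/mol, so wt% Mg = 23.090/940.090 × 100 = 2.46%.
9.97 − 2.46 = 7.51 pp.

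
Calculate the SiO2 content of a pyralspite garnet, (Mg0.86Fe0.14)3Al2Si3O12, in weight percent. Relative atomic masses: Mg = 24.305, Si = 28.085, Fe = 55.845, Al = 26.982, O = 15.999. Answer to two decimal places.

Formula mass = 416.369 g/mol.
3 Si → 3.0000 mol SiO2 per formula unit; M(SiO2) = 60.083, so SiO2 mass = 180.249 g.
180.249/416.369 × 100 = 43.29 wt%.

43.29 wt%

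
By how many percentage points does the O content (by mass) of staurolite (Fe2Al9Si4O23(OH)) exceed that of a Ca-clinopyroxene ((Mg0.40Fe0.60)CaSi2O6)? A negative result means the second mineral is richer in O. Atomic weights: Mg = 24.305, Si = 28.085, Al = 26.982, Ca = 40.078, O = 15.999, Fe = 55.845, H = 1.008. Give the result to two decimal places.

M(Fe2Al9Si4O23(OH)) = 851.852 g/mol, so wt% O = 383.976/851.852 × 100 = 45.08%.
M((Mg0.40Fe0.60)CaSi2O6) = 235.471 g/mol, so wt% O = 95.994/235.471 × 100 = 40.77%.
45.08 − 40.77 = 4.31 pp.

4.31 percentage points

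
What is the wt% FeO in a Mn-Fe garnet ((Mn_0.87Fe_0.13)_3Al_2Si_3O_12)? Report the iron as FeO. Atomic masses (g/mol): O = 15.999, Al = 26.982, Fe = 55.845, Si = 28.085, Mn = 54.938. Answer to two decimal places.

Molar mass of (Mn_0.87Fe_0.13)_3Al_2Si_3O_12 = 2.61×54.938 + 0.39×55.845 + 2×26.982 + 3×28.085 + 12×15.999 = 495.375 g/mol.
Each formula unit contains 0.39 Fe, equivalent to 0.39/1 = 0.3900 mol FeO.
M(FeO) = 1×55.845 + 1×15.999 = 71.844 g/mol.
Mass of FeO per formula unit = 0.3900 × 71.844 = 28.019 g.
FeO wt% = 28.019 / 495.375 × 100 = 5.66%.

5.66 wt%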